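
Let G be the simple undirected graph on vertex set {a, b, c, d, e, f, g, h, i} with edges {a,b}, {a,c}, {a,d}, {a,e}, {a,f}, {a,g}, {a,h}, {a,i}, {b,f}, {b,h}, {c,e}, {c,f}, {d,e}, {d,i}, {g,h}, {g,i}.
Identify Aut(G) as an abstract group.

the dihedral group of order 16

Vertex a is the unique vertex of degree 8; the remaining 8 vertices each have degree 3 and induce a cycle, so G is the wheel on 9 vertices with hub a. With the hub fixed, the remaining symmetry is that of the rim cycle C_8, giving the dihedral group D_8.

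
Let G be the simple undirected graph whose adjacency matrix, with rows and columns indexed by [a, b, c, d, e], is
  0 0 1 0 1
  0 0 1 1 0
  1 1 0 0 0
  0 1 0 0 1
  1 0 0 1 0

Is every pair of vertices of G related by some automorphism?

G is 2-regular and connected on 5 vertices, i.e. the cycle C_5. C_5 has 5 rotations and 5 reflections, so Aut(C_5) ≅ D_5 of order 10. This group acts transitively on the 5 vertices.

Yes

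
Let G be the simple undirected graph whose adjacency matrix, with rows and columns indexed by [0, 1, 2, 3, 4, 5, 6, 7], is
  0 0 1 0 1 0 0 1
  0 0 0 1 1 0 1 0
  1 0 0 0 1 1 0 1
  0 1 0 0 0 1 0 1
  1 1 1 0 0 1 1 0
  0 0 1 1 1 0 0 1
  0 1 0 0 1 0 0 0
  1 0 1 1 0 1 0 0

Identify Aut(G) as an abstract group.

the trivial group

The degree sequence is [3, 3, 4, 3, 5, 4, 2, 4]. Checking the degree-preserving permutations of the vertex set shows that none except the identity preserves every edge, so Aut(G) is trivial.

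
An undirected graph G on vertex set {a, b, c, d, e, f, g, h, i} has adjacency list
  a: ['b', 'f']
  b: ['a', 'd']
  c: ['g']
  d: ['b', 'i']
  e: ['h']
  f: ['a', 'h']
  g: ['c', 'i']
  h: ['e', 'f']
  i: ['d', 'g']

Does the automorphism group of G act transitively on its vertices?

Automorphisms preserve degree, but G has vertices of degree 1 and vertices of degree 2; no automorphism maps one to the other, so G is not vertex-transitive.

No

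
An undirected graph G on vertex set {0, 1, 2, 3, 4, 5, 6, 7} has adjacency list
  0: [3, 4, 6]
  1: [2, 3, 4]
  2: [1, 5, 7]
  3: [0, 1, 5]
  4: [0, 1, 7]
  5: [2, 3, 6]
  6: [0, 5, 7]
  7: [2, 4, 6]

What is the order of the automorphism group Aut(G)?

48

G is 3-regular and bipartite on 2^3 = 8 vertices with girth 4; it is the hypercube graph Q_3. The symmetry group of the 3-cube is the hyperoctahedral group B_3 = Z_2 ≀ S_3, of order 2^3·3! = 48.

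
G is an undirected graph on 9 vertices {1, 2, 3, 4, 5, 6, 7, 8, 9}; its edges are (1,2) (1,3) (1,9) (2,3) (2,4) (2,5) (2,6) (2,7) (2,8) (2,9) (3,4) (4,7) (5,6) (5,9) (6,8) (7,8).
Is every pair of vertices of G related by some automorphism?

No

Vertex 2 is the only vertex of degree 8, so every automorphism fixes it; G is not vertex-transitive.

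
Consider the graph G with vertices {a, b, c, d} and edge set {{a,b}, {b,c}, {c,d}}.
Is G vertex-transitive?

No

Automorphisms preserve degree, but G has vertices of degree 1 and vertices of degree 2; no automorphism maps one to the other, so G is not vertex-transitive.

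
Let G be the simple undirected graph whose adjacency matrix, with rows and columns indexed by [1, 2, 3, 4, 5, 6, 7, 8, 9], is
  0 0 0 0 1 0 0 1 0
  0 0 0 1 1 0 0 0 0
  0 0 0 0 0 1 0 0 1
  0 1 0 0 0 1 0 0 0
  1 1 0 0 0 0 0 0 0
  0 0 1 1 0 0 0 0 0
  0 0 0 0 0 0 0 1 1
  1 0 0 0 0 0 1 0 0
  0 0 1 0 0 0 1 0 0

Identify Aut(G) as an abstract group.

Every vertex has degree 2 and the graph is connected, so G is the 9-cycle C_9. C_9 has 9 rotations and 9 reflections, so Aut(C_9) ≅ D_9 of order 18.

D_9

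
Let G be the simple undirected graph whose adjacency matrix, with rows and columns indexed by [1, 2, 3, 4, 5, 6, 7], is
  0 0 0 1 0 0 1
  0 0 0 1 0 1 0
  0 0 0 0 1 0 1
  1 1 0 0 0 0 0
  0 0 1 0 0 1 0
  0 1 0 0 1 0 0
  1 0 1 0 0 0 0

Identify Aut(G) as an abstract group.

D_7

G is 2-regular and connected on 7 vertices, i.e. the cycle C_7. The automorphisms of the 7-cycle are exactly the symmetries of a regular 7-gon: the dihedral group D_7, |D_7| = 14.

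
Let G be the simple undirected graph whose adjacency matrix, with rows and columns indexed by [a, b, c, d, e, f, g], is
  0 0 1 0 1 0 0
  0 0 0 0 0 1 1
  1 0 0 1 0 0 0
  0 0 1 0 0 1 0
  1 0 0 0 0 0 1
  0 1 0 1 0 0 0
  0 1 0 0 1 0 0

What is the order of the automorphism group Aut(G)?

G is 2-regular and connected on 7 vertices, i.e. the cycle C_7. C_7 has 7 rotations and 7 reflections, so Aut(C_7) ≅ D_7 of order 14.

14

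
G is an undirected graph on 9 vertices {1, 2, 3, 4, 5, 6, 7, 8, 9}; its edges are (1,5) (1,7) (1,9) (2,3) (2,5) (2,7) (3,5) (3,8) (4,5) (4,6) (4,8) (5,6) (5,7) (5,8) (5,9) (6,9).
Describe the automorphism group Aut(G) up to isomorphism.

the dihedral group of order 16

Vertex 5 is the unique vertex of degree 8; the remaining 8 vertices each have degree 3 and induce a cycle, so G is the wheel on 9 vertices with hub 5. With the hub fixed, the remaining symmetry is that of the rim cycle C_8, giving the dihedral group D_8.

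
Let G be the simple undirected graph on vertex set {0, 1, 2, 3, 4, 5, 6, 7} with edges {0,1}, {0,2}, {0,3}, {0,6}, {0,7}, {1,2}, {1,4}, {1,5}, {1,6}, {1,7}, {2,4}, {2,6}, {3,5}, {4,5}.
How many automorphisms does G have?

1

Degrees alone do not determine every vertex (e.g. 3 and 7 both have degree 2), but their neighbour-degree multisets differ: N(3) has degrees [3, 5] while N(7) has degrees [5, 6]. Repeating this refinement separates all vertices, so the only automorphism is the identity.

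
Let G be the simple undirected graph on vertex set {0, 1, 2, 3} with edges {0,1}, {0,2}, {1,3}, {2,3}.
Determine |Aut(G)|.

G is 2-regular and bipartite on 2^2 = 4 vertices with girth 4; it is the hypercube graph Q_2. Aut(Q_2) consists of the signed permutations of the 2 coordinate axes: 2! permutations times 2^2 sign flips, so |Aut| = 2^2·2! = 8.

8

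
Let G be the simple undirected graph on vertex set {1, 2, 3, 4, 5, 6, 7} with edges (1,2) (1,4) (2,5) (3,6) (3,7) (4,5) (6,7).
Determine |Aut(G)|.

48

G has two connected components, {1, 2, 4, 5} and {3, 6, 7}; each is 2-regular, so G = C_4 ⊔ C_3. The components are non-isomorphic (different sizes), so Aut(G) = Aut(C_4) × Aut(C_3) = D_4 × D_3 of order 8·6 = 48.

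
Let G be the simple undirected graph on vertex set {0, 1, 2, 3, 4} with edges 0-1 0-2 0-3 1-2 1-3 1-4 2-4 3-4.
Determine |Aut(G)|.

8

Vertex 1 is the unique vertex of degree 4; the remaining 4 vertices each have degree 3 and induce a cycle, so G is the wheel on 5 vertices with hub 1. With the hub fixed, the remaining symmetry is that of the rim cycle C_4, giving the dihedral group D_4.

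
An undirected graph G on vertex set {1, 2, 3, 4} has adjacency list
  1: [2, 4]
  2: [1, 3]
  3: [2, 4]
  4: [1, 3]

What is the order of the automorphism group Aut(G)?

G is 2-regular and bipartite with parts {1, 3} and {2, 4} (each part is independent and every cross-pair is an edge), so G = K_{2,2}. Each part can be permuted independently (S_2 × S_2) and the two equal-size parts can also be swapped, giving (S_2 × S_2) ⋊ Z_2 of order 2·(2!)² = 8.

8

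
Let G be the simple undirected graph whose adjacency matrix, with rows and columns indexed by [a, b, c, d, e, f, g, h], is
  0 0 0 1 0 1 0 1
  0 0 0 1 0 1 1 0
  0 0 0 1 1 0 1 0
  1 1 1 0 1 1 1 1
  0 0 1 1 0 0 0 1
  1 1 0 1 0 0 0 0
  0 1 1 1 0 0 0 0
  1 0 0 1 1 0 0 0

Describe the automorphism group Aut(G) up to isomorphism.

D_7

Vertex d is the unique vertex of degree 7; the remaining 7 vertices each have degree 3 and induce a cycle, so G is the wheel on 8 vertices with hub d. Every automorphism fixes the hub and acts on the rim 7-cycle, so Aut(G) ≅ Aut(C_7) = D_7 of order 14.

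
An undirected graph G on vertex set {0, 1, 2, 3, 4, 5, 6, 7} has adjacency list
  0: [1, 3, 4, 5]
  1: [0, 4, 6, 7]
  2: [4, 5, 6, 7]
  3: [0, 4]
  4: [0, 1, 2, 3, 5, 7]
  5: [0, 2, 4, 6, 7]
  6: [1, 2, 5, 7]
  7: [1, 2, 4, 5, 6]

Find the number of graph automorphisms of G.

1

The degree sequence is [4, 4, 4, 2, 6, 5, 4, 5]. Checking the degree-preserving permutations of the vertex set shows that none except the identity preserves every edge, so Aut(G) is trivial.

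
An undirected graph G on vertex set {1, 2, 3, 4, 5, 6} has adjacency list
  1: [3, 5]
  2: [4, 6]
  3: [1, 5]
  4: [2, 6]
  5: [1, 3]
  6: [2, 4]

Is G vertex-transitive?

G has two connected components, {1, 3, 5} and {2, 4, 6}; each is 2-regular, so G = C_3 ⊔ C_3. With two isomorphic components, Aut(G) = Aut(C_3) ≀ S_2 = (D_3 × D_3) ⋊ Z_2: permute each cycle by D_3, then optionally swap the two cycles. Order 2·(2·3)² = 72. Under this action every vertex can be carried to every other, so G is vertex-transitive.

Yes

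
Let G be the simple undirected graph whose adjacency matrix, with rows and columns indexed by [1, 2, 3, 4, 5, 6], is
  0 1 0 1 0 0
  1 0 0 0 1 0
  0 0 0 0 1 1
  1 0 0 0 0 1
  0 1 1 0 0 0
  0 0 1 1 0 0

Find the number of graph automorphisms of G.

Every vertex has degree 2 and the graph is connected, so G is the 6-cycle C_6. The automorphisms of the 6-cycle are exactly the symmetries of a regular 6-gon: the dihedral group D_6, |D_6| = 12.

12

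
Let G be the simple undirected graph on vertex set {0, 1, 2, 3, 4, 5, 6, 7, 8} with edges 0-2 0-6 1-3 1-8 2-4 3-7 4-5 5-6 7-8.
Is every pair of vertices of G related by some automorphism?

G has two connected components, {0, 2, 4, 5, 6} and {1, 3, 7, 8}; each is 2-regular, so G = C_5 ⊔ C_4. The orbit of 0 under Aut(G) is {0, 2, 4, 5, 6}, which does not contain 1, so G is not vertex-transitive.

No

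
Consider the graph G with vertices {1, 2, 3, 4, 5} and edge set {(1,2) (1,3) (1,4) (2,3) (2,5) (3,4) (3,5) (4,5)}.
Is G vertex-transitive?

No

Vertex 3 is the only vertex of degree 4, so every automorphism fixes it; G is not vertex-transitive.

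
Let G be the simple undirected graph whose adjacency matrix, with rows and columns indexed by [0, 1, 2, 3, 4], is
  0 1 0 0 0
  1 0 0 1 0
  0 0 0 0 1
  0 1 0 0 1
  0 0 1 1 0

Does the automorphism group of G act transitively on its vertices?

Automorphisms preserve degree, but G has vertices of degree 1 and vertices of degree 2; no automorphism maps one to the other, so G is not vertex-transitive.

No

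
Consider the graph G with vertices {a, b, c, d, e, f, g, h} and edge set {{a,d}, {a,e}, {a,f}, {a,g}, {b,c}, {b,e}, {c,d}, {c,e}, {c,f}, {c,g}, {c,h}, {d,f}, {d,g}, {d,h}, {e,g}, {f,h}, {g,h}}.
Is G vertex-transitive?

Vertex b is the only vertex of degree 2, so every automorphism fixes it; G is not vertex-transitive.

No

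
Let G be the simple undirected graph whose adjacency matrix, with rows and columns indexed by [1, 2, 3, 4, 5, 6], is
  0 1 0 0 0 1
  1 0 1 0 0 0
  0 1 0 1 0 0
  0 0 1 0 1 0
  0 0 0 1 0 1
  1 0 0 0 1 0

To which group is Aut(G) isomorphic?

D_6

G is 2-regular and connected on 6 vertices, i.e. the cycle C_6. C_6 has 6 rotations and 6 reflections, so Aut(C_6) ≅ D_6 of order 12.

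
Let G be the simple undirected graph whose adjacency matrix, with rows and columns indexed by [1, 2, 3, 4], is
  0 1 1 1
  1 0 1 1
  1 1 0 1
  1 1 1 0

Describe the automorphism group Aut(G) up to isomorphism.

All 4 vertices are pairwise adjacent: G = K_4. Any permutation of the 4 vertices preserves K_4, so Aut(K_4) = S_4 of order 4! = 24.

the symmetric group on 4 letters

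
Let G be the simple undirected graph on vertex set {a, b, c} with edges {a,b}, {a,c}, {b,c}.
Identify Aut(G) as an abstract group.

Every vertex has degree 2, so G is the complete graph K_3. Any permutation of the 3 vertices preserves K_3, so Aut(K_3) = S_3 of order 3! = 6.

the symmetric group on 3 letters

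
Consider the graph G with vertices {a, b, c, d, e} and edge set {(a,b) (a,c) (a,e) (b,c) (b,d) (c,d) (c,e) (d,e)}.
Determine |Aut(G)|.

8

Vertex c is the unique vertex of degree 4; the remaining 4 vertices each have degree 3 and induce a cycle, so G is the wheel on 5 vertices with hub c. Every automorphism fixes the hub and acts on the rim 4-cycle, so Aut(G) ≅ Aut(C_4) = D_4 of order 8.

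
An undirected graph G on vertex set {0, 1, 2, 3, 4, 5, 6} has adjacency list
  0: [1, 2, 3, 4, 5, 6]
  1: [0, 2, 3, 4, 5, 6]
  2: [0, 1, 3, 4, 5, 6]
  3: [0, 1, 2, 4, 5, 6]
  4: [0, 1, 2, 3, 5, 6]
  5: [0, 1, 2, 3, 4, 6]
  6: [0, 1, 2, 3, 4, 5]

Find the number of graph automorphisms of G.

All 7 vertices are pairwise adjacent: G = K_7. Any permutation of the 7 vertices preserves K_7, so Aut(K_7) = S_7 of order 7! = 5040.

5040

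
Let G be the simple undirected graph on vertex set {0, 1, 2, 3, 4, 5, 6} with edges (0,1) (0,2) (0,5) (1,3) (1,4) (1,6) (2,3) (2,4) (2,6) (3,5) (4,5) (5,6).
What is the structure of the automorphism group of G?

S_3 × S_4

The vertices split by degree into {1, 2, 5} (degree 4) and {0, 3, 4, 6} (degree 3); every edge runs between the two parts, so G is the complete bipartite graph K_{3,4}. The parts have unequal sizes, so no automorphism swaps them; each part is permuted independently, giving S_3 × S_4 of order 3!·4! = 144.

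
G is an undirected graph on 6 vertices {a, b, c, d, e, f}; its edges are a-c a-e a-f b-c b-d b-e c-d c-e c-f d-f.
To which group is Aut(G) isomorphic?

Vertex c is the unique vertex of degree 5; the remaining 5 vertices each have degree 3 and induce a cycle, so G is the wheel on 6 vertices with hub c. Every automorphism fixes the hub and acts on the rim 5-cycle, so Aut(G) ≅ Aut(C_5) = D_5 of order 10.

the dihedral group of order 10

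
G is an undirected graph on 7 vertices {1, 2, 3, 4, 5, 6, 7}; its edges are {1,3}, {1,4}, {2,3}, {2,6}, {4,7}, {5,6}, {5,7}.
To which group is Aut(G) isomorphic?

the dihedral group of order 14

G is 2-regular and connected on 7 vertices, i.e. the cycle C_7. The automorphisms of the 7-cycle are exactly the symmetries of a regular 7-gon: the dihedral group D_7, |D_7| = 14.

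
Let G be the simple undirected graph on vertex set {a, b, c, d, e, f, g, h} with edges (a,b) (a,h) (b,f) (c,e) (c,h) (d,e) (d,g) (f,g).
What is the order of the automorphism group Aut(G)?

16

G is 2-regular and connected on 8 vertices, i.e. the cycle C_8. The automorphisms of the 8-cycle are exactly the symmetries of a regular 8-gon: the dihedral group D_8, |D_8| = 16.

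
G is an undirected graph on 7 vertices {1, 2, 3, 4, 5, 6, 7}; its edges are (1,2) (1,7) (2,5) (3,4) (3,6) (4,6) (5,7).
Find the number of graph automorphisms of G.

48

G has two connected components, {1, 2, 5, 7} and {3, 4, 6}; each is 2-regular, so G = C_4 ⊔ C_3. The components are non-isomorphic (different sizes), so Aut(G) = Aut(C_3) × Aut(C_4) = D_3 × D_4 of order 6·8 = 48.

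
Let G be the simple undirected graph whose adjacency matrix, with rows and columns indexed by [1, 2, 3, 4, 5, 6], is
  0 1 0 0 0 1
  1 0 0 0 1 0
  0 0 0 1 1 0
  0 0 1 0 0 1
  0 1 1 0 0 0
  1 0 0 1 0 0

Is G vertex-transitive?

Every vertex has degree 2 and the graph is connected, so G is the 6-cycle C_6. C_6 has 6 rotations and 6 reflections, so Aut(C_6) ≅ D_6 of order 12. This group acts transitively on the 6 vertices.

Yes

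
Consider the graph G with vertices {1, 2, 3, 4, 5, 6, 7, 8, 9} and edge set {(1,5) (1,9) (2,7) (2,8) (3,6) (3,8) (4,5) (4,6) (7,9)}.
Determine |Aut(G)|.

18

Every vertex has degree 2 and the graph is connected, so G is the 9-cycle C_9. The automorphisms of the 9-cycle are exactly the symmetries of a regular 9-gon: the dihedral group D_9, |D_9| = 18.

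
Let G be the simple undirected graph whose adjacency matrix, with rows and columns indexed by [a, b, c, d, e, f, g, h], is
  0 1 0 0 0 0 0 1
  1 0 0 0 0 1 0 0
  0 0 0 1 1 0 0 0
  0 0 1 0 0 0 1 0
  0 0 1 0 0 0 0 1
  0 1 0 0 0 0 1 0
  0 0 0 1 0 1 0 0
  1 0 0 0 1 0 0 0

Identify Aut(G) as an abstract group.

the dihedral group of order 16

G is 2-regular and connected on 8 vertices, i.e. the cycle C_8. C_8 has 8 rotations and 8 reflections, so Aut(C_8) ≅ D_8 of order 16.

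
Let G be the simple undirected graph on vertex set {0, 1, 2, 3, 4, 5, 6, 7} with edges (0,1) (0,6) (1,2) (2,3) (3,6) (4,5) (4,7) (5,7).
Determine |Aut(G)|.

60

G has two connected components, {0, 1, 2, 3, 6} and {4, 5, 7}; each is 2-regular, so G = C_5 ⊔ C_3. The components are non-isomorphic (different sizes), so Aut(G) = Aut(C_5) × Aut(C_3) = D_5 × D_3 of order 10·6 = 60.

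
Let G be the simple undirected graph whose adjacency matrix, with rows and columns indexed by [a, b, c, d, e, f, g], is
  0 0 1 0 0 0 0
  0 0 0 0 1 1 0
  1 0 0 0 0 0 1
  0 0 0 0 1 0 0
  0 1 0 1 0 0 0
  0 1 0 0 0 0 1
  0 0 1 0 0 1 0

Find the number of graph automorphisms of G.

The degree sequence is [1, 2, 2, 1, 2, 2, 2]; the two degree-1 vertices a and d are the ends of a path, so G = P_7. A path has exactly one nontrivial symmetry — reversal — giving Aut(G) of order 2.

2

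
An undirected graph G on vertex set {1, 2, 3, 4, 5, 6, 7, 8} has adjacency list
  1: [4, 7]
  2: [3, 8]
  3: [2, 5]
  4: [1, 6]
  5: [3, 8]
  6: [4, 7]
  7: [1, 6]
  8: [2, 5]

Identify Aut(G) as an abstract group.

G has two connected components, {1, 4, 6, 7} and {2, 3, 5, 8}; each is 2-regular, so G = C_4 ⊔ C_4. With two isomorphic components, Aut(G) = Aut(C_4) ≀ S_2 = (D_4 × D_4) ⋊ Z_2: permute each cycle by D_4, then optionally swap the two cycles. Order 2·(2·4)² = 128.

(D_4 × D_4) ⋊ Z_2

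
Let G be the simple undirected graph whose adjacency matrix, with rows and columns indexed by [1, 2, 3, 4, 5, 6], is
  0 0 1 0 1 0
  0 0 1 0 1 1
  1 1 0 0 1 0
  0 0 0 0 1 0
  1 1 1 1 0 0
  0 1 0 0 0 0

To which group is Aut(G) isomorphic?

Degrees alone do not determine every vertex (e.g. 2 and 3 both have degree 3), but their neighbour-degree multisets differ: N(2) has degrees [1, 3, 4] while N(3) has degrees [2, 3, 4]. Repeating this refinement separates all vertices, so the only automorphism is the identity.

the trivial group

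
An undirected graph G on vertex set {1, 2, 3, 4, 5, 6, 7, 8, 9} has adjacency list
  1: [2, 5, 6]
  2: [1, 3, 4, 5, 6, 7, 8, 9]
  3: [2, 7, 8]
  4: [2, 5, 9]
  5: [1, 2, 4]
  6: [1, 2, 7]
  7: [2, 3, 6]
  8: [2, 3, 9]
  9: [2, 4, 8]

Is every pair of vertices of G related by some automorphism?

Vertex 2 is the only vertex of degree 8, so every automorphism fixes it; G is not vertex-transitive.

No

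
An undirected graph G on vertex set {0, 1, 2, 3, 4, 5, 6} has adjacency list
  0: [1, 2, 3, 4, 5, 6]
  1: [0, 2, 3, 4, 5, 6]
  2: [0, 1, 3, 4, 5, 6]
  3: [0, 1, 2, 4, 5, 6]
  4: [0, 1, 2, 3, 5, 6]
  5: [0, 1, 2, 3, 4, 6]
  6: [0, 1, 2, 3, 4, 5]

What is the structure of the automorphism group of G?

Every vertex has degree 6, so G is the complete graph K_7. Every bijection on the vertex set is an automorphism of K_7; hence Aut(K_7) ≅ S_7, order 5040.

S_7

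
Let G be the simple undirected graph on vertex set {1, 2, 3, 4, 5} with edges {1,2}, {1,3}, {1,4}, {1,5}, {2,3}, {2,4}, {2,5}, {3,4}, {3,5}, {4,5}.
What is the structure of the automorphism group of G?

All 5 vertices are pairwise adjacent: G = K_5. Every bijection on the vertex set is an automorphism of K_5; hence Aut(K_5) ≅ S_5, order 120.

the symmetric group on 5 letters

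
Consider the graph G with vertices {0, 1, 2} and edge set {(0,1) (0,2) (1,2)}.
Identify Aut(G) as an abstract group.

the symmetric group on 3 letters

Every vertex has degree 2, so G is the complete graph K_3. Any permutation of the 3 vertices preserves K_3, so Aut(K_3) = S_3 of order 3! = 6.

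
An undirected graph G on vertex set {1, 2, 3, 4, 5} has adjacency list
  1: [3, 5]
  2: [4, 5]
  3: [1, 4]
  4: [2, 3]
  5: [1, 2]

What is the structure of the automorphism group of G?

the dihedral group of order 10

Every vertex has degree 2 and the graph is connected, so G is the 5-cycle C_5. The automorphisms of the 5-cycle are exactly the symmetries of a regular 5-gon: the dihedral group D_5, |D_5| = 10.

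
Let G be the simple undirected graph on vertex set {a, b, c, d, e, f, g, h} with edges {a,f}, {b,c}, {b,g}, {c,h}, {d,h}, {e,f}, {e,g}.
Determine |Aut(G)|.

The degree sequence is [1, 2, 2, 1, 2, 2, 2, 2]; the two degree-1 vertices a and d are the ends of a path, so G = P_8. The only nontrivial automorphism of a path is the end-to-end reflection, so Aut(G) ≅ Z_2.

2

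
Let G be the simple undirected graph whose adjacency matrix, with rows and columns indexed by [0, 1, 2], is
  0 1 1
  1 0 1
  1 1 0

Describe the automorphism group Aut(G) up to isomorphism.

All 3 vertices are pairwise adjacent: G = K_3. Every bijection on the vertex set is an automorphism of K_3; hence Aut(K_3) ≅ S_3, order 6.

the symmetric group on 3 letters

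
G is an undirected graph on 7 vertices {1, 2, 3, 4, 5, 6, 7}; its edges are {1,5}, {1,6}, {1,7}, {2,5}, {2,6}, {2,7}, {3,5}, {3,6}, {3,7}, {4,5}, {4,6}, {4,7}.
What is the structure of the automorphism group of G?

The vertices split by degree into {5, 6, 7} (degree 4) and {1, 2, 3, 4} (degree 3); every edge runs between the two parts, so G is the complete bipartite graph K_{3,4}. The parts have unequal sizes, so no automorphism swaps them; each part is permuted independently, giving S_3 × S_4 of order 3!·4! = 144.

S_3 × S_4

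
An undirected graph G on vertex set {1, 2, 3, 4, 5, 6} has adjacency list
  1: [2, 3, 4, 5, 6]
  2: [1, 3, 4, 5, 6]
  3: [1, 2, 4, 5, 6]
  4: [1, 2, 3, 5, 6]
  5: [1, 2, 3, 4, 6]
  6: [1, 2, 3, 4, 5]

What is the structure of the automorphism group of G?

All 6 vertices are pairwise adjacent: G = K_6. Any permutation of the 6 vertices preserves K_6, so Aut(K_6) = S_6 of order 6! = 720.

the symmetric group on 6 letters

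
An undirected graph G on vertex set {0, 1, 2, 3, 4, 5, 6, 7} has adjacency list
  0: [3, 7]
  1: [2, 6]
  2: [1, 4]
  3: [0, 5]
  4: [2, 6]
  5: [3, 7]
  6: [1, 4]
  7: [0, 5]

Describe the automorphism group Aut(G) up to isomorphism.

G has two connected components, {1, 2, 4, 6} and {0, 3, 5, 7}; each is 2-regular, so G = C_4 ⊔ C_4. With two isomorphic components, Aut(G) = Aut(C_4) ≀ S_2 = (D_4 × D_4) ⋊ Z_2: permute each cycle by D_4, then optionally swap the two cycles. Order 2·(2·4)² = 128.

(D_4 × D_4) ⋊ Z_2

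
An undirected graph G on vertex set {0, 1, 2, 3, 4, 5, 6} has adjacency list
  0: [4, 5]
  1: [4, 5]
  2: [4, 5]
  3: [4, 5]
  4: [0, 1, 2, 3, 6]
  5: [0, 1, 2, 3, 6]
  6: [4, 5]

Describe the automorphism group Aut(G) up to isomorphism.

The vertices split by degree into {4, 5} (degree 5) and {0, 1, 2, 3, 6} (degree 2); every edge runs between the two parts, so G is the complete bipartite graph K_{2,5}. The parts have unequal sizes, so no automorphism swaps them; each part is permuted independently, giving S_5 × S_2 of order 5!·2! = 240.

S_5 × S_2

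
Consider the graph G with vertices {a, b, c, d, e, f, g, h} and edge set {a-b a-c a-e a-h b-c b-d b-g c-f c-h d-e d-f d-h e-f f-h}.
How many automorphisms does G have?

The degree sequence is [4, 4, 4, 4, 3, 4, 1, 4]. Checking the degree-preserving permutations of the vertex set shows that none except the identity preserves every edge, so Aut(G) is trivial.

1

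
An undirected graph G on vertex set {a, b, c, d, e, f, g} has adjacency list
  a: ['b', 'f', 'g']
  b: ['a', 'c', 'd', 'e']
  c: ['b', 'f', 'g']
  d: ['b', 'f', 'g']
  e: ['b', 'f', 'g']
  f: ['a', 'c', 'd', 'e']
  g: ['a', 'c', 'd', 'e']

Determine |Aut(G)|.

The vertices split by degree into {b, f, g} (degree 4) and {a, c, d, e} (degree 3); every edge runs between the two parts, so G is the complete bipartite graph K_{3,4}. The parts have unequal sizes, so no automorphism swaps them; each part is permuted independently, giving S_3 × S_4 of order 3!·4! = 144.

144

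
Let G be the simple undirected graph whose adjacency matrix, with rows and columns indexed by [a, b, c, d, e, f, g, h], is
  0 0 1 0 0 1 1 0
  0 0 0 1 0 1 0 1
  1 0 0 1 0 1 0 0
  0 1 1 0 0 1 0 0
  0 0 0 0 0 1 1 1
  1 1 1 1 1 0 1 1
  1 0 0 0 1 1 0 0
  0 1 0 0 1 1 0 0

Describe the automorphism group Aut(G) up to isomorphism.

the dihedral group of order 14

Vertex f is the unique vertex of degree 7; the remaining 7 vertices each have degree 3 and induce a cycle, so G is the wheel on 8 vertices with hub f. With the hub fixed, the remaining symmetry is that of the rim cycle C_7, giving the dihedral group D_7.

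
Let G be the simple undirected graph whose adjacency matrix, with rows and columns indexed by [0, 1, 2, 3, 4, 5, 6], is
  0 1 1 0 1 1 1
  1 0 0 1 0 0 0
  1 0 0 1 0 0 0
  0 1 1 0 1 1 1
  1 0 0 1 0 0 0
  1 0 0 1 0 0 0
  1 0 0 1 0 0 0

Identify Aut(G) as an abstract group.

S_2 × S_5

The vertices split by degree into {0, 3} (degree 5) and {1, 2, 4, 5, 6} (degree 2); every edge runs between the two parts, so G is the complete bipartite graph K_{2,5}. Automorphisms preserve the bipartition setwise (since the parts differ in size) and act as S_2 × S_5 within it; |Aut| = 240.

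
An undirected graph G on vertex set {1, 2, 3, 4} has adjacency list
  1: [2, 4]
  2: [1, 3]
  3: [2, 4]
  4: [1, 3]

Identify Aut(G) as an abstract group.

D_4

Every vertex has degree 2 and the graph is connected, so G is the 4-cycle C_4. C_4 has 4 rotations and 4 reflections, so Aut(C_4) ≅ D_4 of order 8.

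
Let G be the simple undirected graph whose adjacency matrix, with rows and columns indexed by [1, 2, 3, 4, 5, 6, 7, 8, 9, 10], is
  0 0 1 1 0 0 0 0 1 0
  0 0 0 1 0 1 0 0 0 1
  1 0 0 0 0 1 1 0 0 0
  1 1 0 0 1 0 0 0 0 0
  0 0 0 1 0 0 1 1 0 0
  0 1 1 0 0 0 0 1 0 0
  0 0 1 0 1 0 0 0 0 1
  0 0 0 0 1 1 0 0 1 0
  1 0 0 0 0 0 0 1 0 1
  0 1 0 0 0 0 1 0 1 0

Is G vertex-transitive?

Yes

G is 3-regular on 10 vertices with no triangles and no 4-cycles (girth 5): this is the Petersen graph. It is a classical fact that the Petersen graph has automorphism group S_5 (order 120), arising from its description as the Kneser graph K(5,2). Under this action every vertex can be carried to every other, so G is vertex-transitive.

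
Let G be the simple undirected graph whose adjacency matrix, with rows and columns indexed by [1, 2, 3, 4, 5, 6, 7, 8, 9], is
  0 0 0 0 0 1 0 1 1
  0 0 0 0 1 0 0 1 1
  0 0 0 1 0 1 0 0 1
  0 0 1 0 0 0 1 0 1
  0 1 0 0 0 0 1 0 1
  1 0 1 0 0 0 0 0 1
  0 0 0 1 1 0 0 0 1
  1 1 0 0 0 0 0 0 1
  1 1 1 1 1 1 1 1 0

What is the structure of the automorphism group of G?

the dihedral group of order 16

Vertex 9 is the unique vertex of degree 8; the remaining 8 vertices each have degree 3 and induce a cycle, so G is the wheel on 9 vertices with hub 9. Every automorphism fixes the hub and acts on the rim 8-cycle, so Aut(G) ≅ Aut(C_8) = D_8 of order 16.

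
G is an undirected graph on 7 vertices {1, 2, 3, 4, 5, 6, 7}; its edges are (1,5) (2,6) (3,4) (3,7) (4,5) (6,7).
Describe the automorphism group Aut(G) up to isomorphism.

C_2

The degree sequence is [1, 1, 2, 2, 2, 2, 2]; the two degree-1 vertices 1 and 2 are the ends of a path, so G = P_7. The only nontrivial automorphism of a path is the end-to-end reflection, so Aut(G) ≅ Z_2.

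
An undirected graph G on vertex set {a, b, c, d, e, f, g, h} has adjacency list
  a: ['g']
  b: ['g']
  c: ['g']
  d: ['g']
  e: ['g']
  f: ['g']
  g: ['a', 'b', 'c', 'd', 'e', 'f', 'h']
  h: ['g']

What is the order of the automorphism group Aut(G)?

5040

Vertex g has degree 7 and every other vertex has degree 1, so G is the star K_{1,7} with centre g. The 7 leaves are pairwise interchangeable while the centre is fixed, giving Aut(G) = S_7.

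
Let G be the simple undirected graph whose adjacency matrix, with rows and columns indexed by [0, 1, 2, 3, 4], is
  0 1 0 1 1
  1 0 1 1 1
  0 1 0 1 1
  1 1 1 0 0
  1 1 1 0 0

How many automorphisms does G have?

8

Vertex 1 is the unique vertex of degree 4; the remaining 4 vertices each have degree 3 and induce a cycle, so G is the wheel on 5 vertices with hub 1. With the hub fixed, the remaining symmetry is that of the rim cycle C_4, giving the dihedral group D_4.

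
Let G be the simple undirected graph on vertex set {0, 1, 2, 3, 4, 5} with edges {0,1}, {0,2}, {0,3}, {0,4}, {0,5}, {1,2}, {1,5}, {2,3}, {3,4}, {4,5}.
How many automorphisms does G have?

10

Vertex 0 is the unique vertex of degree 5; the remaining 5 vertices each have degree 3 and induce a cycle, so G is the wheel on 6 vertices with hub 0. Every automorphism fixes the hub and acts on the rim 5-cycle, so Aut(G) ≅ Aut(C_5) = D_5 of order 10.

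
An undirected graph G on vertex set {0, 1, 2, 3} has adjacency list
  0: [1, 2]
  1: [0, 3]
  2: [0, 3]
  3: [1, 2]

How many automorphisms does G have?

8

G is 2-regular and bipartite on 2^2 = 4 vertices with girth 4; it is the hypercube graph Q_2. Aut(Q_2) consists of the signed permutations of the 2 coordinate axes: 2! permutations times 2^2 sign flips, so |Aut| = 2^2·2! = 8.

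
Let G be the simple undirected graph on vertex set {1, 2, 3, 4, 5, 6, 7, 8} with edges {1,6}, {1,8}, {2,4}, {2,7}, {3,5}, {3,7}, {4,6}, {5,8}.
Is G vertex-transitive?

Every vertex has degree 2 and the graph is connected, so G is the 8-cycle C_8. C_8 has 8 rotations and 8 reflections, so Aut(C_8) ≅ D_8 of order 16. This group acts transitively on the 8 vertices.

Yes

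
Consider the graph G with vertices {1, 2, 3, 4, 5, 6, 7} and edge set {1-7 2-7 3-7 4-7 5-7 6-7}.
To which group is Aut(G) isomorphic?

Vertex 7 has degree 6 and every other vertex has degree 1, so G is the star K_{1,6} with centre 7. Any automorphism fixes the centre and permutes the 6 leaves freely, so Aut(G) ≅ S_6 of order 6! = 720.

the symmetric group on 6 letters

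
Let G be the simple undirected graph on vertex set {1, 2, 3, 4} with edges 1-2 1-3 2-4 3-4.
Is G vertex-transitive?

G is 2-regular and bipartite with parts {2, 3} and {1, 4} (each part is independent and every cross-pair is an edge), so G = K_{2,2}. Aut(K_{2,2}) is the wreath product S_2 ≀ Z_2: permute within each part, then optionally swap the parts; |Aut| = 2·(2!)² = 8. Under this action every vertex can be carried to every other, so G is vertex-transitive.

Yes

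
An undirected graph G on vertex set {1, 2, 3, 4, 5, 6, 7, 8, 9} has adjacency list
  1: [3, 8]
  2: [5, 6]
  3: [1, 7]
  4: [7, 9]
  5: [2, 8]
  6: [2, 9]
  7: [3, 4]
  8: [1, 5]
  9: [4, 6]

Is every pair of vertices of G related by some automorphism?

Yes

Every vertex has degree 2 and the graph is connected, so G is the 9-cycle C_9. The automorphisms of the 9-cycle are exactly the symmetries of a regular 9-gon: the dihedral group D_9, |D_9| = 18. Under this action every vertex can be carried to every other, so G is vertex-transitive.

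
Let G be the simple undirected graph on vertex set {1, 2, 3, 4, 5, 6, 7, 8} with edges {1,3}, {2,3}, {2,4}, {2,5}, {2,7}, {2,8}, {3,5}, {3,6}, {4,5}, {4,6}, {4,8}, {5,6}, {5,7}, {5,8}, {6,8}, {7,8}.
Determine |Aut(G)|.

The degree sequence is [1, 5, 4, 4, 6, 4, 3, 5]. Checking the degree-preserving permutations of the vertex set shows that none except the identity preserves every edge, so Aut(G) is trivial.

1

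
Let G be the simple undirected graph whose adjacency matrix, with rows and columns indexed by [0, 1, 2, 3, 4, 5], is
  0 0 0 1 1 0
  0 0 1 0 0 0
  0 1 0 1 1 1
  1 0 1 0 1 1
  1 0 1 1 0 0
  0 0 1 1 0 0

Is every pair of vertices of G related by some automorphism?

Vertex 1 is the only vertex of degree 1, so every automorphism fixes it; G is not vertex-transitive.

No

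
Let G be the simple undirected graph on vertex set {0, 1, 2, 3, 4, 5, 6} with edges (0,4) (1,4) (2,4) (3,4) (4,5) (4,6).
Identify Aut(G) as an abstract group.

Vertex 4 has degree 6 and every other vertex has degree 1, so G is the star K_{1,6} with centre 4. Any automorphism fixes the centre and permutes the 6 leaves freely, so Aut(G) ≅ S_6 of order 6! = 720.

the symmetric group on 6 letters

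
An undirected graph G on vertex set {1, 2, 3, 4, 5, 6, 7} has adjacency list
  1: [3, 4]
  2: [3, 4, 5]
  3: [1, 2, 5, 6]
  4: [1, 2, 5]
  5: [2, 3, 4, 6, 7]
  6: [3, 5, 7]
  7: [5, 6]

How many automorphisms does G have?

Degrees alone do not determine every vertex (e.g. 1 and 7 both have degree 2), but their neighbour-degree multisets differ: N(1) has degrees [3, 4] while N(7) has degrees [3, 5]. Repeating this refinement separates all vertices, so the only automorphism is the identity.

1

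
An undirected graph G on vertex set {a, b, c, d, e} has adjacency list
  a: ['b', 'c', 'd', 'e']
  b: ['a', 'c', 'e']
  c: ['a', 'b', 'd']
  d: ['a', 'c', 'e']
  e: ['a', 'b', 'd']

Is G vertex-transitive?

No

Vertex a is the only vertex of degree 4, so every automorphism fixes it; G is not vertex-transitive.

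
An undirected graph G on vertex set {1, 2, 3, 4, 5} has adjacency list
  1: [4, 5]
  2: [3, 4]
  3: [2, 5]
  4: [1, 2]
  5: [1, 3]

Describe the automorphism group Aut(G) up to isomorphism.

D_5

Every vertex has degree 2 and the graph is connected, so G is the 5-cycle C_5. The automorphisms of the 5-cycle are exactly the symmetries of a regular 5-gon: the dihedral group D_5, |D_5| = 10.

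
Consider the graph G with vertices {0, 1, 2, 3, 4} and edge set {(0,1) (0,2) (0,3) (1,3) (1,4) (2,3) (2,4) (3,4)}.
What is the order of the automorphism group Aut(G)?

Vertex 3 is the unique vertex of degree 4; the remaining 4 vertices each have degree 3 and induce a cycle, so G is the wheel on 5 vertices with hub 3. Every automorphism fixes the hub and acts on the rim 4-cycle, so Aut(G) ≅ Aut(C_4) = D_4 of order 8.

8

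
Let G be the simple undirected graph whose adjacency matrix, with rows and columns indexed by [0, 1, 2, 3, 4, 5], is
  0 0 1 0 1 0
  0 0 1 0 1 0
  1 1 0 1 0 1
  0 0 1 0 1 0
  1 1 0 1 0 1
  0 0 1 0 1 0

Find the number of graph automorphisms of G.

The vertices split by degree into {2, 4} (degree 4) and {0, 1, 3, 5} (degree 2); every edge runs between the two parts, so G is the complete bipartite graph K_{2,4}. The parts have unequal sizes, so no automorphism swaps them; each part is permuted independently, giving S_4 × S_2 of order 4!·2! = 48.

48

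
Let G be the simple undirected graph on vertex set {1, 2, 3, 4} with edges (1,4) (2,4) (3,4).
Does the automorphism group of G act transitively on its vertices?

No

Vertex 4 is the only vertex of degree 3, so every automorphism fixes it; G is not vertex-transitive.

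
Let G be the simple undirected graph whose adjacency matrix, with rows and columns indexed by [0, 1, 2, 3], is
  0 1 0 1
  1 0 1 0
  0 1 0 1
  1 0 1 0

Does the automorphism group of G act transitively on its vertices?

G is 2-regular and bipartite on 2^2 = 4 vertices with girth 4; it is the hypercube graph Q_2. The symmetry group of the 2-cube is the hyperoctahedral group B_2 = Z_2 ≀ S_2, of order 2^2·2! = 8. This group acts transitively on the 4 vertices.

Yes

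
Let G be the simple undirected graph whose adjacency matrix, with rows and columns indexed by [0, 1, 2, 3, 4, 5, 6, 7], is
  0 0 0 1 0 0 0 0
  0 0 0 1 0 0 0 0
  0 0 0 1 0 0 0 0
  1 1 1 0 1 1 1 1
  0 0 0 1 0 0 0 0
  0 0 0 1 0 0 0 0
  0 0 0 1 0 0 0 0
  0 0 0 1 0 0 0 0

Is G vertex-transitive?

Vertex 3 is the only vertex of degree 7, so every automorphism fixes it; G is not vertex-transitive.

No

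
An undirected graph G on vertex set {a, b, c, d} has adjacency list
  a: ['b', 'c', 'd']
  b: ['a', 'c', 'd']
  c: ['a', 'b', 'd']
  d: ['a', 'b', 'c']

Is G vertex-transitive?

All 4 vertices are pairwise adjacent: G = K_4. Every bijection on the vertex set is an automorphism of K_4; hence Aut(K_4) ≅ S_4, order 24. Under this action every vertex can be carried to every other, so G is vertex-transitive.

Yes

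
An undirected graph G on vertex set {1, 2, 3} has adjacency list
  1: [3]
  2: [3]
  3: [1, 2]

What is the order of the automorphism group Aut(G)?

2

The degree sequence is [1, 1, 2]; the two degree-1 vertices 1 and 2 are the ends of a path, so G = P_3. The only nontrivial automorphism of a path is the end-to-end reflection, so Aut(G) ≅ Z_2.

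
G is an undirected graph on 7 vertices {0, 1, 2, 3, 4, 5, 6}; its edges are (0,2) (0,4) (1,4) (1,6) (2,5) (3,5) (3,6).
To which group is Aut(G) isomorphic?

the dihedral group of order 14

G is 2-regular and connected on 7 vertices, i.e. the cycle C_7. The automorphisms of the 7-cycle are exactly the symmetries of a regular 7-gon: the dihedral group D_7, |D_7| = 14.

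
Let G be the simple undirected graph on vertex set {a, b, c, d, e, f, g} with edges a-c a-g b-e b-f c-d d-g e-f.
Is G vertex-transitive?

G has two connected components, {a, c, d, g} and {b, e, f}; each is 2-regular, so G = C_4 ⊔ C_3. The orbit of a under Aut(G) is {a, c, d, g}, which does not contain b, so G is not vertex-transitive.

No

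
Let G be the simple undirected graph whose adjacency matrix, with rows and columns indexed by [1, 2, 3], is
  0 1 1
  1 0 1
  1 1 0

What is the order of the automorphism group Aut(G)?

All 3 vertices are pairwise adjacent: G = K_3. Every bijection on the vertex set is an automorphism of K_3; hence Aut(K_3) ≅ S_3, order 6.

6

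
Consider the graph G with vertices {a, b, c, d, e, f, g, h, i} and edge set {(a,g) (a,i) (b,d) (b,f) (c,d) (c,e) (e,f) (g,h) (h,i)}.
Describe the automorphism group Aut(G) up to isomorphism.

G has two connected components, {b, c, d, e, f} and {a, g, h, i}; each is 2-regular, so G = C_5 ⊔ C_4. No automorphism exchanges components of different sizes, hence Aut(G) is the direct product D_4 × D_5, order 80.

D_4 × D_5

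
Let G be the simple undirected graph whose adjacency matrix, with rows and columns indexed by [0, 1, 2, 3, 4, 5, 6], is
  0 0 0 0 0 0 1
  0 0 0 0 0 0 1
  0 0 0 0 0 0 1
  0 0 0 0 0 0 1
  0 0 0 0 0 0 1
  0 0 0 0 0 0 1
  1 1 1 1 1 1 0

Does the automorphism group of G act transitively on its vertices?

No

Vertex 6 is the only vertex of degree 6, so every automorphism fixes it; G is not vertex-transitive.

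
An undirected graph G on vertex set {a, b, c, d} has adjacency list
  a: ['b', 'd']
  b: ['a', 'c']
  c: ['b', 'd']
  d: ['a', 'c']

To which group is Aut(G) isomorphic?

G is 2-regular and bipartite on 2^2 = 4 vertices with girth 4; it is the hypercube graph Q_2. The symmetry group of the 2-cube is the hyperoctahedral group B_2 = Z_2 ≀ S_2, of order 2^2·2! = 8.

the dihedral group of order 8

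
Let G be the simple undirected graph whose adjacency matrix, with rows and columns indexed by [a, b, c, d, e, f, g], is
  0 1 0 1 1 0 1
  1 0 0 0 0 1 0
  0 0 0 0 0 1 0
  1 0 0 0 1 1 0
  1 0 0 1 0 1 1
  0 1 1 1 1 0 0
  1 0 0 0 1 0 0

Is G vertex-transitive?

Vertex c is the only vertex of degree 1, so every automorphism fixes it; G is not vertex-transitive.

No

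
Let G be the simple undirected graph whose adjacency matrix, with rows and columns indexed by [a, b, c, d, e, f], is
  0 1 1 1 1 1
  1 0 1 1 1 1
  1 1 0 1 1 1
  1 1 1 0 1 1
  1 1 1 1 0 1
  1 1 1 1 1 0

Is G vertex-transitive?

All 6 vertices are pairwise adjacent: G = K_6. Any permutation of the 6 vertices preserves K_6, so Aut(K_6) = S_6 of order 6! = 720. This group acts transitively on the 6 vertices.

Yes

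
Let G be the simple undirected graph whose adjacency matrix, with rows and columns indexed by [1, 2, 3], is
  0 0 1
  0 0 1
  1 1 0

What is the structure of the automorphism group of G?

The degree sequence is [1, 1, 2]; the two degree-1 vertices 1 and 2 are the ends of a path, so G = P_3. The only nontrivial automorphism of a path is the end-to-end reflection, so Aut(G) ≅ Z_2.

Z_2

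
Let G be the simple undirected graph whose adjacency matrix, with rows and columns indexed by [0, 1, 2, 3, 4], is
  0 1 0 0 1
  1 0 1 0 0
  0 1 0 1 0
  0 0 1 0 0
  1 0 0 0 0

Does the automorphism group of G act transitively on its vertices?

Automorphisms preserve degree, but G has vertices of degree 1 and vertices of degree 2; no automorphism maps one to the other, so G is not vertex-transitive.

No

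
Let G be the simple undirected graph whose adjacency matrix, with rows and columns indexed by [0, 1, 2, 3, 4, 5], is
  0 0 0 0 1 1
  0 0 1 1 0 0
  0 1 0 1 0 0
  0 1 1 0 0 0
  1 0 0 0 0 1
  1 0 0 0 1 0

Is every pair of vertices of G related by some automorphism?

G has two connected components, {1, 2, 3} and {0, 4, 5}; each is 2-regular, so G = C_3 ⊔ C_3. Aut of a disjoint union of two copies of C_3 is the wreath product D_3 ≀ Z_2, of order 2·6² = 72. Under this action every vertex can be carried to every other, so G is vertex-transitive.

Yes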